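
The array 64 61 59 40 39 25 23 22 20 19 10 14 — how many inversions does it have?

65

Sweep left to right; for each value list the smaller values that follow it:
64 → 61, 59, 40, 39, 25, 23, 22, 20, 19, 10, 14 → 11
61 → 59, 40, 39, 25, 23, 22, 20, 19, 10, 14 → 10
59 → 40, 39, 25, 23, 22, 20, 19, 10, 14 → 9
40 → 39, 25, 23, 22, 20, 19, 10, 14 → 8
39 → 25, 23, 22, 20, 19, 10, 14 → 7
25 → 23, 22, 20, 19, 10, 14 → 6
23 → 22, 20, 19, 10, 14 → 5
22 → 20, 19, 10, 14 → 4
20 → 19, 10, 14 → 3
19 → 10, 14 → 2
10 → none → 0
14 → none → 0
Sum: 11 + 10 + 9 + 8 + 7 + 6 + 5 + 4 + 3 + 2 + 0 + 0 = 65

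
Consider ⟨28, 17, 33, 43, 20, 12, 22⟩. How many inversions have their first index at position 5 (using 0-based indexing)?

0

The element at index 5 is 12.
Elements after it: 22
None of them are smaller than 12.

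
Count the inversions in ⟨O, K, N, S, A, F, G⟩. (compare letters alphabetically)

Sweep left to right; for each value list the smaller values that follow it:
O: 5
K: 3
N: 3
S: 3
A: 0
F: 0
G: 0
Sum: 5 + 3 + 3 + 3 + 0 + 0 + 0 = 14

There are 14 inversions.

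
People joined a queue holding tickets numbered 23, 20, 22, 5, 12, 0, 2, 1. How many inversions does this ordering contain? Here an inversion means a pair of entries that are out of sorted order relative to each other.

Sweep left to right; for each value list the smaller values that follow it:
23: 7
20: 5
22: 5
5: 3
12: 3
0: 0
2: 1
1: 0
Sum: 7 + 5 + 5 + 3 + 3 + 0 + 1 + 0 = 24

24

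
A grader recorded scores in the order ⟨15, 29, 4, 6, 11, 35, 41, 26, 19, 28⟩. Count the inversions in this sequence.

16

Element-by-element contributions:
15 → 4, 6, 11 → 3
29 → 4, 6, 11, 26, 19, 28 → 6
4 → none → 0
6 → none → 0
11 → none → 0
35 → 26, 19, 28 → 3
41 → 26, 19, 28 → 3
26 → 19 → 1
19 → none → 0
28 → none → 0
Sum: 3 + 6 + 0 + 0 + 0 + 3 + 3 + 1 + 0 + 0 = 16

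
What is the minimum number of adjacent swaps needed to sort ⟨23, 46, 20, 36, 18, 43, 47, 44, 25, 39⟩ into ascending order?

Each adjacent swap fixes exactly one inversion, so the minimum swap count equals the number of inversions.
Count inversions — for each element, later elements that are smaller:
23: 20, 18 → 2
46: 20, 36, 18, 43, 44, 25, 39 → 7
20: 18 → 1
36: 18, 25 → 2
18: none → 0
43: 25, 39 → 2
47: 44, 25, 39 → 3
44: 25, 39 → 2
25: none → 0
39: none → 0
Total inversions: 2 + 7 + 1 + 2 + 0 + 2 + 3 + 2 + 0 + 0 = 19

19 adjacent swaps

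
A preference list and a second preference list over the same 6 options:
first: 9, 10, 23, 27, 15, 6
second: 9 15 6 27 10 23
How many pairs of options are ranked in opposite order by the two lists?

Assign each item its position (1..6) in the first ordering, then rewrite the second ordering as that position sequence:
positions: 9→1, 10→2, 23→3, 27→4, 15→5, 6→6
second ordering as positions: [1, 5, 6, 4, 2, 3]
Discordant pairs = inversions in this position sequence.
1: 0
5: 4, 2, 3 → 3
6: 4, 2, 3 → 3
4: 2, 3 → 2
2: 0
3: 0
Total: 0 + 3 + 3 + 2 + 0 + 0 = 8

There are 8 pairs.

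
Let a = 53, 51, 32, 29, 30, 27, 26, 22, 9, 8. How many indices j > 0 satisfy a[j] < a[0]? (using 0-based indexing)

The element at index 0 is 53.
Elements after it: 51, 32, 29, 30, 27, 26, 22, 9, 8
Those smaller than 53: 51, 32, 29, 30, 27, 26, 22, 9, 8

9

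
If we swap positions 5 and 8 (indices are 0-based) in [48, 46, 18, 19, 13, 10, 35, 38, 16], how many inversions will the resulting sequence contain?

25 inversions

Positions 5 and 8 hold 10 and 16; after swapping, the array is [48, 46, 18, 19, 13, 16, 35, 38, 10].
Sweep left to right; for each value list the smaller values that follow it:
48 → 46, 18, 19, 13, 16, 35, 38, 10 → 8
46 → 18, 19, 13, 16, 35, 38, 10 → 7
18 → 13, 16, 10 → 3
19 → 13, 16, 10 → 3
13 → 10 → 1
16 → 10 → 1
35 → 10 → 1
38 → 10 → 1
10 → none → 0
Sum: 8 + 7 + 3 + 3 + 1 + 1 + 1 + 1 + 0 = 25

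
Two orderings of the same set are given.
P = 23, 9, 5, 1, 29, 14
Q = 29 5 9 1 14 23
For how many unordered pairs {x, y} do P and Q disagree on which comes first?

9

Assign each item its position (1..6) in the first ordering, then rewrite the second ordering as that position sequence:
positions: 23→1, 9→2, 5→3, 1→4, 29→5, 14→6
second ordering as positions: [5, 3, 2, 4, 6, 1]
Discordant pairs = inversions in this position sequence.
5: 3, 2, 4, 1 → 4
3: 2, 1 → 2
2: 1 → 1
4: 1 → 1
6: 1 → 1
1: 0
Total: 4 + 2 + 1 + 1 + 1 + 0 = 9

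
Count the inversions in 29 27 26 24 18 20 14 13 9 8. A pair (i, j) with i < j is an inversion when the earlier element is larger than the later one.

44

Sweep left to right; for each value list the smaller values that follow it:
29 → 27, 26, 24, 18, 20, 14, 13, 9, 8 → 9
27 → 26, 24, 18, 20, 14, 13, 9, 8 → 8
26 → 24, 18, 20, 14, 13, 9, 8 → 7
24 → 18, 20, 14, 13, 9, 8 → 6
18 → 14, 13, 9, 8 → 4
20 → 14, 13, 9, 8 → 4
14 → 13, 9, 8 → 3
13 → 9, 8 → 2
9 → 8 → 1
8 → none → 0
Sum: 9 + 8 + 7 + 6 + 4 + 4 + 3 + 2 + 1 + 0 = 44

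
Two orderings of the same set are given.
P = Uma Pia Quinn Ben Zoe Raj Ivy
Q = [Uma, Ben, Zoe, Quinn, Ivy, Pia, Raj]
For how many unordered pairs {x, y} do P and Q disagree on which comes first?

7 disagreeing pairs

Assign each item its position (1..7) in the first ordering, then rewrite the second ordering as that position sequence:
positions: Uma→1, Pia→2, Quinn→3, Ben→4, Zoe→5, Raj→6, Ivy→7
second ordering as positions: [1, 4, 5, 3, 7, 2, 6]
Discordant pairs = inversions in this position sequence.
1: 0
4: 3, 2 → 2
5: 3, 2 → 2
3: 2 → 1
7: 2, 6 → 2
2: 0
6: 0
Total: 0 + 2 + 2 + 1 + 2 + 0 + 0 = 7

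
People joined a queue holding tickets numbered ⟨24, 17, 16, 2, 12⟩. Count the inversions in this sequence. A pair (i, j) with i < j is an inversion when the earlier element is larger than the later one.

9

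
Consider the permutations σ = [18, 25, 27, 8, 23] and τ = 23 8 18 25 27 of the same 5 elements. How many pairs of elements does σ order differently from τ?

Assign each item its position (1..5) in the first ordering, then rewrite the second ordering as that position sequence:
positions: 18→1, 25→2, 27→3, 8→4, 23→5
second ordering as positions: [5, 4, 1, 2, 3]
Discordant pairs = inversions in this position sequence.
5: 4, 1, 2, 3 → 4
4: 1, 2, 3 → 3
1: 0
2: 0
3: 0
Total: 4 + 3 + 0 + 0 + 0 = 7

There are 7 discordant pairs.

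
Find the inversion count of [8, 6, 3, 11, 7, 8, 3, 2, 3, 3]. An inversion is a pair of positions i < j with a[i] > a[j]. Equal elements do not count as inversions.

Count, for each position, how many later elements it exceeds:
8: 7
6: 5
3: 1
11: 6
7: 4
8: 4
3: 1
2: 0
3: 0
3: 0
Sum: 7 + 5 + 1 + 6 + 4 + 4 + 1 + 0 + 0 + 0 = 28

There are 28 inversions.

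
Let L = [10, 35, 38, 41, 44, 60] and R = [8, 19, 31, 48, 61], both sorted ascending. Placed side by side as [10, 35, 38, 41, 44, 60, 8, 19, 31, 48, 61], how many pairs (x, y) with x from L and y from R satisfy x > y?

17 split inversions

For each element r of the right run, count left-run elements greater than r:
r = 8: 10, 35, 38, 41, 44, 60 → 6
r = 19: 35, 38, 41, 44, 60 → 5
r = 31: 35, 38, 41, 44, 60 → 5
r = 48: 60 → 1
r = 61: none → 0
Cross-inversions: 6 + 5 + 5 + 1 + 0 = 17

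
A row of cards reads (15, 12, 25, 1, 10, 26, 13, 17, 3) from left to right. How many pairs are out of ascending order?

For each element, count later entries that are smaller:
15 → 12, 1, 10, 13, 3 → 5
12 → 1, 10, 3 → 3
25 → 1, 10, 13, 17, 3 → 5
1 → none → 0
10 → 3 → 1
26 → 13, 17, 3 → 3
13 → 3 → 1
17 → 3 → 1
3 → none → 0
Sum: 5 + 3 + 5 + 0 + 1 + 3 + 1 + 1 + 0 = 19

19 out-of-order pairs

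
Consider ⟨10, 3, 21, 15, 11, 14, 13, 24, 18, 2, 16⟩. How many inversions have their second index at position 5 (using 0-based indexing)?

The element at index 5 is 14.
Elements before it: 10, 3, 21, 15, 11
Those larger than 14: 21, 15

2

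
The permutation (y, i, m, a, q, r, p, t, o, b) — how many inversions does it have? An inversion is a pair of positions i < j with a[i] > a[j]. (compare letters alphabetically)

24

Element-by-element contributions:
y → i, m, a, q, r, p, t, o, b → 9
i → a, b → 2
m → a, b → 2
a → none → 0
q → p, o, b → 3
r → p, o, b → 3
p → o, b → 2
t → o, b → 2
o → b → 1
b → none → 0
Sum: 9 + 2 + 2 + 0 + 3 + 3 + 2 + 2 + 1 + 0 = 24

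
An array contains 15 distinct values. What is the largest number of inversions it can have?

The maximum occurs when the array is in strictly decreasing order: every one of the C(15, 2) pairs is inverted.
C(15, 2) = 15·14/2 = 105

105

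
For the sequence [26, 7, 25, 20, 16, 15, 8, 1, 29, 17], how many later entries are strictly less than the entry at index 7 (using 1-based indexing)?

The element at index 7 is 8.
Elements after it: 1, 29, 17
Those smaller than 8: 1

1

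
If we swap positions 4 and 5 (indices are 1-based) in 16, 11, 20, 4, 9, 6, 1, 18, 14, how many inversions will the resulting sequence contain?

Positions 4 and 5 hold 4 and 9; after swapping, the array is [16, 11, 20, 9, 4, 6, 1, 18, 14].
Sweep left to right; for each value list the smaller values that follow it:
16 → 11, 9, 4, 6, 1, 14 → 6
11 → 9, 4, 6, 1 → 4
20 → 9, 4, 6, 1, 18, 14 → 6
9 → 4, 6, 1 → 3
4 → 1 → 1
6 → 1 → 1
1 → none → 0
18 → 14 → 1
14 → none → 0
Sum: 6 + 4 + 6 + 3 + 1 + 1 + 0 + 1 + 0 = 22

22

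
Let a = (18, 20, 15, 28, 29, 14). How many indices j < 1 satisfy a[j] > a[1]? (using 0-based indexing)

The element at index 1 is 20.
Elements before it: 18
None of them are larger than 20.

0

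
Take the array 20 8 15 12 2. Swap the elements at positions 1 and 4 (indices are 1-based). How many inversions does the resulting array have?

Positions 1 and 4 hold 20 and 12; after swapping, the array is [12, 8, 15, 20, 2].
Count, for each position, how many later elements it exceeds:
12 → 8, 2 → 2
8 → 2 → 1
15 → 2 → 1
20 → 2 → 1
2 → none → 0
Sum: 2 + 1 + 1 + 1 + 0 = 5

5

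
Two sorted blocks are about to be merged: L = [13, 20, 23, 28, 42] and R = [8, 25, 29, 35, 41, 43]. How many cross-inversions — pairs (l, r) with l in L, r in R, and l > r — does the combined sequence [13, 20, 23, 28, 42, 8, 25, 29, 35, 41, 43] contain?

10 cross-inversions

For each element r of the right run, count left-run elements greater than r:
r = 8: 13, 20, 23, 28, 42 → 5
r = 25: 28, 42 → 2
r = 29: 42 → 1
r = 35: 42 → 1
r = 41: 42 → 1
r = 43: none → 0
Cross-inversions: 5 + 2 + 1 + 1 + 1 + 0 = 10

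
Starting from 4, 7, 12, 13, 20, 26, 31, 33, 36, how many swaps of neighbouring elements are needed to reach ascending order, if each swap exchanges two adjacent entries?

0

The minimum number of adjacent swaps to sort an array equals its inversion count, since every such swap removes exactly one inversion.
Count inversions — for each element, later elements that are smaller:
4: none → 0
7: none → 0
12: none → 0
13: none → 0
20: none → 0
26: none → 0
31: none → 0
33: none → 0
36: none → 0
Total inversions: 0 + 0 + 0 + 0 + 0 + 0 + 0 + 0 + 0 = 0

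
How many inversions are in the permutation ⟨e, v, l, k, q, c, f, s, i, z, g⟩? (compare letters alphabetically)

Inversions: 26

Count, for each position, how many later elements it exceeds:
e: 1
v: 8
l: 5
k: 4
q: 4
c: 0
f: 0
s: 2
i: 1
z: 1
g: 0
Sum: 1 + 8 + 5 + 4 + 4 + 0 + 0 + 2 + 1 + 1 + 0 = 26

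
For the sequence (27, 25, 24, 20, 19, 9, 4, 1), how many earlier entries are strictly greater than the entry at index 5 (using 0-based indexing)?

The element at index 5 is 9.
Elements before it: 27, 25, 24, 20, 19
Those larger than 9: 27, 25, 24, 20, 19

5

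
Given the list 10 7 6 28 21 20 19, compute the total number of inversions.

9

Inversion pairs (indices are 1-based):
(1,2): 10 > 7
(1,3): 10 > 6
(2,3): 7 > 6
(4,5): 28 > 21
(4,6): 28 > 20
(4,7): 28 > 19
(5,6): 21 > 20
(5,7): 21 > 19
(6,7): 20 > 19
That's 9 pairs.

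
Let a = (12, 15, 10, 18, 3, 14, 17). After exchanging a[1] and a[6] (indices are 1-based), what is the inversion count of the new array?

10

Positions 1 and 6 hold 12 and 14; after swapping, the array is [14, 15, 10, 18, 3, 12, 17].
For each element, count later entries that are smaller:
14: 3
15: 3
10: 1
18: 3
3: 0
12: 0
17: 0
Sum: 3 + 3 + 1 + 3 + 0 + 0 + 0 = 10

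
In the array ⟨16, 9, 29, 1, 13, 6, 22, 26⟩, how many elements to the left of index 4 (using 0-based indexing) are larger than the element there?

2 such elements

The element at index 4 is 13.
Elements before it: 16, 9, 29, 1
Those larger than 13: 16, 29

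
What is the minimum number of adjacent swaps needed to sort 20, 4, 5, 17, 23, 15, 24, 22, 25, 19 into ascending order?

13

Each adjacent swap fixes exactly one inversion, so the minimum swap count equals the number of inversions.
Count inversions — for each element, later elements that are smaller:
20: 4, 5, 17, 15, 19 → 5
4: none → 0
5: none → 0
17: 15 → 1
23: 15, 22, 19 → 3
15: none → 0
24: 22, 19 → 2
22: 19 → 1
25: 19 → 1
19: none → 0
Total inversions: 5 + 0 + 0 + 1 + 3 + 0 + 2 + 1 + 1 + 0 = 13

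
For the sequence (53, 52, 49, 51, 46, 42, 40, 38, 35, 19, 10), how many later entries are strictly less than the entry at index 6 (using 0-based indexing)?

The element at index 6 is 40.
Elements after it: 38, 35, 19, 10
Those smaller than 40: 38, 35, 19, 10

4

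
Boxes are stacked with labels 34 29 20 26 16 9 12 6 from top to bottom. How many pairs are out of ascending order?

Sweep left to right; for each value list the smaller values that follow it:
34 → 29, 20, 26, 16, 9, 12, 6 → 7
29 → 20, 26, 16, 9, 12, 6 → 6
20 → 16, 9, 12, 6 → 4
26 → 16, 9, 12, 6 → 4
16 → 9, 12, 6 → 3
9 → 6 → 1
12 → 6 → 1
6 → none → 0
Sum: 7 + 6 + 4 + 4 + 3 + 1 + 1 + 0 = 26

26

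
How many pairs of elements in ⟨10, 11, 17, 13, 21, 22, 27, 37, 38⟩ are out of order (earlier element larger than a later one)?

1

Count, for each position, how many later elements it exceeds:
10: 0
11: 0
17: 1
13: 0
21: 0
22: 0
27: 0
37: 0
38: 0
Sum: 0 + 0 + 1 + 0 + 0 + 0 + 0 + 0 + 0 = 1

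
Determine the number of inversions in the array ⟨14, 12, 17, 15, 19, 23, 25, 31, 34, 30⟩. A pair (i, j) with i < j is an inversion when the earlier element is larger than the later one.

4

Element-by-element contributions:
14: 1
12: 0
17: 1
15: 0
19: 0
23: 0
25: 0
31: 1
34: 1
30: 0
Sum: 1 + 0 + 1 + 0 + 0 + 0 + 0 + 1 + 1 + 0 = 4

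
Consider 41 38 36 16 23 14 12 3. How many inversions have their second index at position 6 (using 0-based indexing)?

6

The element at index 6 is 12.
Elements before it: 41, 38, 36, 16, 23, 14
Those larger than 12: 41, 38, 36, 16, 23, 14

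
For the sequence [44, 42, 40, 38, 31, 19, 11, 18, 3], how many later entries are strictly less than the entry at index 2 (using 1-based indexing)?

7 such elements

The element at index 2 is 42.
Elements after it: 40, 38, 31, 19, 11, 18, 3
Those smaller than 42: 40, 38, 31, 19, 11, 18, 3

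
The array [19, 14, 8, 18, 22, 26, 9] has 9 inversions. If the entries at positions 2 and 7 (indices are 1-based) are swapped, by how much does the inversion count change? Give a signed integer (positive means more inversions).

-1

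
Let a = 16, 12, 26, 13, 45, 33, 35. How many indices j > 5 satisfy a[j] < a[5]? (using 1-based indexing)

The element at index 5 is 45.
Elements after it: 33, 35
Those smaller than 45: 33, 35

2 such elements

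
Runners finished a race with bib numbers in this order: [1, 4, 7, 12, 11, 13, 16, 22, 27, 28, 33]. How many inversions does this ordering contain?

Element-by-element contributions:
1 → none → 0
4 → none → 0
7 → none → 0
12 → 11 → 1
11 → none → 0
13 → none → 0
16 → none → 0
22 → none → 0
27 → none → 0
28 → none → 0
33 → none → 0
Sum: 0 + 0 + 0 + 1 + 0 + 0 + 0 + 0 + 0 + 0 + 0 = 1

1 inversion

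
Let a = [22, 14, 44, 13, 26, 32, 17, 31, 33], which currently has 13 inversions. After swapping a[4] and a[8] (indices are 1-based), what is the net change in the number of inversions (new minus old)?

+5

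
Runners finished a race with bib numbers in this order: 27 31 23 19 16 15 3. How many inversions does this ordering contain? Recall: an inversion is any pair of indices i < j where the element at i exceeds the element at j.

Inversions: 20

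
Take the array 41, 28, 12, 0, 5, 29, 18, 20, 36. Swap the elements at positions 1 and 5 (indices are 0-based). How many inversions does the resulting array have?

18 inversions

Positions 1 and 5 hold 28 and 29; after swapping, the array is [41, 29, 12, 0, 5, 28, 18, 20, 36].
For each element, count later entries that are smaller:
41: 8
29: 6
12: 2
0: 0
5: 0
28: 2
18: 0
20: 0
36: 0
Sum: 8 + 6 + 2 + 0 + 0 + 2 + 0 + 0 + 0 = 18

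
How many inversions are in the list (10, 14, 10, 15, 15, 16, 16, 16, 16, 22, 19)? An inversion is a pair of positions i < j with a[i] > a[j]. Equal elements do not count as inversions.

Inversions: 2

Element-by-element contributions:
10 → none → 0
14 → 10 → 1
10 → none → 0
15 → none → 0
15 → none → 0
16 → none → 0
16 → none → 0
16 → none → 0
16 → none → 0
22 → 19 → 1
19 → none → 0
Sum: 0 + 1 + 0 + 0 + 0 + 0 + 0 + 0 + 0 + 1 + 0 = 2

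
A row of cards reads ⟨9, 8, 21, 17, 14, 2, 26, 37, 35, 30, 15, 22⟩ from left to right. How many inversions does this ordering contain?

22 out-of-order pairs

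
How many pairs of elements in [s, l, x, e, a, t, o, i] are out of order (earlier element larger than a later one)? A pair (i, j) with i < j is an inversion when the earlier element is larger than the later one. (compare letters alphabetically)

17

Sweep left to right; for each value list the smaller values that follow it:
s → l, e, a, o, i → 5
l → e, a, i → 3
x → e, a, t, o, i → 5
e → a → 1
a → none → 0
t → o, i → 2
o → i → 1
i → none → 0
Sum: 5 + 3 + 5 + 1 + 0 + 2 + 1 + 0 = 17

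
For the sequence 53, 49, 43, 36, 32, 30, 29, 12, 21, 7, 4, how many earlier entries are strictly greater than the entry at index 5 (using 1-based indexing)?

4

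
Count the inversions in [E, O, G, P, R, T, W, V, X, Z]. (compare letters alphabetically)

Count, for each position, how many later elements it exceeds:
E → none → 0
O → G → 1
G → none → 0
P → none → 0
R → none → 0
T → none → 0
W → V → 1
V → none → 0
X → none → 0
Z → none → 0
Sum: 0 + 1 + 0 + 0 + 0 + 0 + 1 + 0 + 0 + 0 = 2

2 out-of-order pairs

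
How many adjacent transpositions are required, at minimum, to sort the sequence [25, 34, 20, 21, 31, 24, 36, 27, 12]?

19

The minimum number of adjacent swaps to sort an array equals its inversion count, since every such swap removes exactly one inversion.
Count inversions — for each element, later elements that are smaller:
25: 20, 21, 24, 12 → 4
34: 20, 21, 31, 24, 27, 12 → 6
20: 12 → 1
21: 12 → 1
31: 24, 27, 12 → 3
24: 12 → 1
36: 27, 12 → 2
27: 12 → 1
12: none → 0
Total inversions: 4 + 6 + 1 + 1 + 3 + 1 + 2 + 1 + 0 = 19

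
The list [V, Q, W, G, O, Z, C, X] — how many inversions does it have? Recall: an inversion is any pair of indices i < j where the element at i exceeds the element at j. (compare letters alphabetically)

14

For each element, count later entries that are smaller:
V → Q, G, O, C → 4
Q → G, O, C → 3
W → G, O, C → 3
G → C → 1
O → C → 1
Z → C, X → 2
C → none → 0
X → none → 0
Sum: 4 + 3 + 3 + 1 + 1 + 2 + 0 + 0 = 14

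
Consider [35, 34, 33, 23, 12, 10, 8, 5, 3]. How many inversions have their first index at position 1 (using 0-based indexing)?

7

The element at index 1 is 34.
Elements after it: 33, 23, 12, 10, 8, 5, 3
Those smaller than 34: 33, 23, 12, 10, 8, 5, 3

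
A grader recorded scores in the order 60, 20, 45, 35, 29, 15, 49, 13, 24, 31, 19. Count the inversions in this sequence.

37

Count, for each position, how many later elements it exceeds:
60: 10
20: 3
45: 7
35: 6
29: 4
15: 1
49: 4
13: 0
24: 1
31: 1
19: 0
Sum: 10 + 3 + 7 + 6 + 4 + 1 + 4 + 0 + 1 + 1 + 0 = 37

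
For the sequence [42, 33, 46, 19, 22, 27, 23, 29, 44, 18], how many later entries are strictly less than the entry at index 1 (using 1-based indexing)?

7

The element at index 1 is 42.
Elements after it: 33, 46, 19, 22, 27, 23, 29, 44, 18
Those smaller than 42: 33, 19, 22, 27, 23, 29, 18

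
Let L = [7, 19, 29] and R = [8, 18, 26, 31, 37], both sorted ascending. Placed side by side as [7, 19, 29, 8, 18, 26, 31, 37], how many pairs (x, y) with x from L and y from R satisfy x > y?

5

Take each right-half value and tally the left-half values above it:
r = 8: 19, 29 → 2
r = 18: 19, 29 → 2
r = 26: 29 → 1
r = 31: none → 0
r = 37: none → 0
Cross-inversions: 2 + 2 + 1 + 0 + 0 = 5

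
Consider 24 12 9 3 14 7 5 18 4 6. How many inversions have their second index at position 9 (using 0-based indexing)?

The element at index 9 is 6.
Elements before it: 24, 12, 9, 3, 14, 7, 5, 18, 4
Those larger than 6: 24, 12, 9, 14, 7, 18

6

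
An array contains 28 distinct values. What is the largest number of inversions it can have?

378 inversions

A reversed (strictly descending) arrangement makes every pair an inversion, giving C(28, 2) inversions.
C(28, 2) = 28·27/2 = 378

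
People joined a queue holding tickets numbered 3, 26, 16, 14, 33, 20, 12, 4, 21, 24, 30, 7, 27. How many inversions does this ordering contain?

For each element, count later entries that are smaller:
3 → none → 0
26 → 16, 14, 20, 12, 4, 21, 24, 7 → 8
16 → 14, 12, 4, 7 → 4
14 → 12, 4, 7 → 3
33 → 20, 12, 4, 21, 24, 30, 7, 27 → 8
20 → 12, 4, 7 → 3
12 → 4, 7 → 2
4 → none → 0
21 → 7 → 1
24 → 7 → 1
30 → 7, 27 → 2
7 → none → 0
27 → none → 0
Sum: 0 + 8 + 4 + 3 + 8 + 3 + 2 + 0 + 1 + 1 + 2 + 0 + 0 = 32

32 out-of-order pairs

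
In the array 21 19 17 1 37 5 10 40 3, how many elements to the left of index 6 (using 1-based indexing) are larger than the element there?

4 such elements

The element at index 6 is 5.
Elements before it: 21, 19, 17, 1, 37
Those larger than 5: 21, 19, 17, 37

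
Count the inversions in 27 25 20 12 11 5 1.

For each element, count later entries that are smaller:
27: 6
25: 5
20: 4
12: 3
11: 2
5: 1
1: 0
Sum: 6 + 5 + 4 + 3 + 2 + 1 + 0 = 21

21 inversions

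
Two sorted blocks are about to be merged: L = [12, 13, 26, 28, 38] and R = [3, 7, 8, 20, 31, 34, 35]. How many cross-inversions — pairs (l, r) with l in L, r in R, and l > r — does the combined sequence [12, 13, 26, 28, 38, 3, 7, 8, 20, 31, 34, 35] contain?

Count, for every r in R, how many entries of L exceed r:
r = 3: 12, 13, 26, 28, 38 → 5
r = 7: 12, 13, 26, 28, 38 → 5
r = 8: 12, 13, 26, 28, 38 → 5
r = 20: 26, 28, 38 → 3
r = 31: 38 → 1
r = 34: 38 → 1
r = 35: 38 → 1
Cross-inversions: 5 + 5 + 5 + 3 + 1 + 1 + 1 = 21

21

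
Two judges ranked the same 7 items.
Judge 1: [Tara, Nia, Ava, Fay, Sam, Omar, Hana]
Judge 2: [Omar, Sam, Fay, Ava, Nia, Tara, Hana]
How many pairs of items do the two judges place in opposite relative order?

Assign each item its position (1..7) in the first ordering, then rewrite the second ordering as that position sequence:
positions: Tara→1, Nia→2, Ava→3, Fay→4, Sam→5, Omar→6, Hana→7
second ordering as positions: [6, 5, 4, 3, 2, 1, 7]
Discordant pairs = inversions in this position sequence.
6: 5, 4, 3, 2, 1 → 5
5: 4, 3, 2, 1 → 4
4: 3, 2, 1 → 3
3: 2, 1 → 2
2: 1 → 1
1: 0
7: 0
Total: 5 + 4 + 3 + 2 + 1 + 0 + 0 = 15

15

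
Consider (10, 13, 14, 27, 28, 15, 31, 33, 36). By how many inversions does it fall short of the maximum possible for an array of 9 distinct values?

34

Maximum inversions for 9 distinct elements is C(9, 2) = 9·8/2 = 36.
Current inversions — for each element, count later smaller elements:
10: 0
13: 0
14: 0
27: 1
28: 1
15: 0
31: 0
33: 0
36: 0
Current total: 0 + 0 + 0 + 1 + 1 + 0 + 0 + 0 + 0 = 2
Shortfall: 36 − 2 = 34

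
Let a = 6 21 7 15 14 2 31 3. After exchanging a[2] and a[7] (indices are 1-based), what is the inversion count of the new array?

Positions 2 and 7 hold 21 and 31; after swapping, the array is [6, 31, 7, 15, 14, 2, 21, 3].
Element-by-element contributions:
6 → 2, 3 → 2
31 → 7, 15, 14, 2, 21, 3 → 6
7 → 2, 3 → 2
15 → 14, 2, 3 → 3
14 → 2, 3 → 2
2 → none → 0
21 → 3 → 1
3 → none → 0
Sum: 2 + 6 + 2 + 3 + 2 + 0 + 1 + 0 = 16

16 inversions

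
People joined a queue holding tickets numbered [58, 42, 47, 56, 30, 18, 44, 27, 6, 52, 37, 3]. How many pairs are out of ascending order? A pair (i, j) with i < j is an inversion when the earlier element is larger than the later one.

48 inversions

Sweep left to right; for each value list the smaller values that follow it:
58 → 42, 47, 56, 30, 18, 44, 27, 6, 52, 37, 3 → 11
42 → 30, 18, 27, 6, 37, 3 → 6
47 → 30, 18, 44, 27, 6, 37, 3 → 7
56 → 30, 18, 44, 27, 6, 52, 37, 3 → 8
30 → 18, 27, 6, 3 → 4
18 → 6, 3 → 2
44 → 27, 6, 37, 3 → 4
27 → 6, 3 → 2
6 → 3 → 1
52 → 37, 3 → 2
37 → 3 → 1
3 → none → 0
Sum: 11 + 6 + 7 + 8 + 4 + 2 + 4 + 2 + 1 + 2 + 1 + 0 = 48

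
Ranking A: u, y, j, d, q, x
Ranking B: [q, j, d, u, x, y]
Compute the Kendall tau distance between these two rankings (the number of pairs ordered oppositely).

9 discordant pairs

Assign each item its position (1..6) in the first ordering, then rewrite the second ordering as that position sequence:
positions: u→1, y→2, j→3, d→4, q→5, x→6
second ordering as positions: [5, 3, 4, 1, 6, 2]
Discordant pairs = inversions in this position sequence.
5: 3, 4, 1, 2 → 4
3: 1, 2 → 2
4: 1, 2 → 2
1: 0
6: 2 → 1
2: 0
Total: 4 + 2 + 2 + 0 + 1 + 0 = 9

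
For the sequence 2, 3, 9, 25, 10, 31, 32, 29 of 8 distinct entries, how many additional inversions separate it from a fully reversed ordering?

25

Maximum inversions for 8 distinct elements is C(8, 2) = 8·7/2 = 28.
Current inversions — for each element, count later smaller elements:
2: 0
3: 0
9: 0
25: 1
10: 0
31: 1
32: 1
29: 0
Current total: 0 + 0 + 0 + 1 + 0 + 1 + 1 + 0 = 3
Shortfall: 28 − 3 = 25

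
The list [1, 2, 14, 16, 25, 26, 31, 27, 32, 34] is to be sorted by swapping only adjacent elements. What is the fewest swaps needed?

1

Minimum adjacent swaps = number of inversions (each swap of adjacent out-of-order elements removes one inversion and no swap can remove more).
Count inversions — for each element, later elements that are smaller:
1: none → 0
2: none → 0
14: none → 0
16: none → 0
25: none → 0
26: none → 0
31: 27 → 1
27: none → 0
32: none → 0
34: none → 0
Total inversions: 0 + 0 + 0 + 0 + 0 + 0 + 1 + 0 + 0 + 0 = 1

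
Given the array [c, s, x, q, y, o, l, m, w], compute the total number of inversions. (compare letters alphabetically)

Element-by-element contributions:
c: 0
s: 4
x: 5
q: 3
y: 4
o: 2
l: 0
m: 0
w: 0
Sum: 0 + 4 + 5 + 3 + 4 + 2 + 0 + 0 + 0 = 18

18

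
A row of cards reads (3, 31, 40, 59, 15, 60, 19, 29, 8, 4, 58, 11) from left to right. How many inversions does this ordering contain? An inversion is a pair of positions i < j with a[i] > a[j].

36 inversions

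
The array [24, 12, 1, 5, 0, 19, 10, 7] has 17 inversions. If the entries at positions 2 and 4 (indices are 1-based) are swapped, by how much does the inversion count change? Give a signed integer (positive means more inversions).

-1

Positions 2 and 4 hold 12 and 5; after swapping, the array is [24, 5, 1, 12, 0, 19, 10, 7].
Element-by-element contributions:
24: 7
5: 2
1: 1
12: 3
0: 0
19: 2
10: 1
7: 0
Sum: 7 + 2 + 1 + 3 + 0 + 2 + 1 + 0 = 16
Change: 16 − 17 = -1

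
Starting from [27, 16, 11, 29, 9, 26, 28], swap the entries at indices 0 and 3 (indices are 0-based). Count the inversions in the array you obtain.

Positions 0 and 3 hold 27 and 29; after swapping, the array is [29, 16, 11, 27, 9, 26, 28].
Count, for each position, how many later elements it exceeds:
29 → 16, 11, 27, 9, 26, 28 → 6
16 → 11, 9 → 2
11 → 9 → 1
27 → 9, 26 → 2
9 → none → 0
26 → none → 0
28 → none → 0
Sum: 6 + 2 + 1 + 2 + 0 + 0 + 0 = 11

11 inversions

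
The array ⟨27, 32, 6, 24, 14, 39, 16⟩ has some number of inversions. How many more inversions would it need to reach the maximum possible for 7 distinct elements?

Maximum inversions for 7 distinct elements is C(7, 2) = 7·6/2 = 21.
Current inversions — for each element, count later smaller elements:
27: 4
32: 4
6: 0
24: 2
14: 0
39: 1
16: 0
Current total: 4 + 4 + 0 + 2 + 0 + 1 + 0 = 11
Shortfall: 21 − 11 = 10

10 inversions short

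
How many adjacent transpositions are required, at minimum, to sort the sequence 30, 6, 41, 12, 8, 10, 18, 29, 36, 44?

Each adjacent swap fixes exactly one inversion, so the minimum swap count equals the number of inversions.
Count inversions — for each element, later elements that are smaller:
30: 6, 12, 8, 10, 18, 29 → 6
6: none → 0
41: 12, 8, 10, 18, 29, 36 → 6
12: 8, 10 → 2
8: none → 0
10: none → 0
18: none → 0
29: none → 0
36: none → 0
44: none → 0
Total inversions: 6 + 0 + 6 + 2 + 0 + 0 + 0 + 0 + 0 + 0 = 14

14 adjacent swaps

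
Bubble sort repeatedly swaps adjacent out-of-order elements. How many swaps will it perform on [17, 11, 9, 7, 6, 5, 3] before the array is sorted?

21 adjacent swaps

The minimum number of adjacent swaps to sort an array equals its inversion count, since every such swap removes exactly one inversion.
Count inversions — for each element, later elements that are smaller:
17: 11, 9, 7, 6, 5, 3 → 6
11: 9, 7, 6, 5, 3 → 5
9: 7, 6, 5, 3 → 4
7: 6, 5, 3 → 3
6: 5, 3 → 2
5: 3 → 1
3: none → 0
Total inversions: 6 + 5 + 4 + 3 + 2 + 1 + 0 = 21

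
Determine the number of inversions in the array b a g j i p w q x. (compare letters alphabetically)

There are 3 inversions.

Element-by-element contributions:
b → a → 1
a → none → 0
g → none → 0
j → i → 1
i → none → 0
p → none → 0
w → q → 1
q → none → 0
x → none → 0
Sum: 1 + 0 + 0 + 1 + 0 + 0 + 1 + 0 + 0 = 3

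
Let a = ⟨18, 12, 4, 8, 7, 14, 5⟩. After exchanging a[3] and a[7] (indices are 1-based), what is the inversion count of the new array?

There are 15 inversions.

Positions 3 and 7 hold 4 and 5; after swapping, the array is [18, 12, 5, 8, 7, 14, 4].
Sweep left to right; for each value list the smaller values that follow it:
18: 6
12: 4
5: 1
8: 2
7: 1
14: 1
4: 0
Sum: 6 + 4 + 1 + 2 + 1 + 1 + 0 = 15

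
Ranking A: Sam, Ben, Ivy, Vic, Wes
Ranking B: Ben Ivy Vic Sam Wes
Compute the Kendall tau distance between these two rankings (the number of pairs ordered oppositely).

3

Assign each item its position (1..5) in the first ordering, then rewrite the second ordering as that position sequence:
positions: Sam→1, Ben→2, Ivy→3, Vic→4, Wes→5
second ordering as positions: [2, 3, 4, 1, 5]
Discordant pairs = inversions in this position sequence.
2: 1 → 1
3: 1 → 1
4: 1 → 1
1: 0
5: 0
Total: 1 + 1 + 1 + 0 + 0 = 3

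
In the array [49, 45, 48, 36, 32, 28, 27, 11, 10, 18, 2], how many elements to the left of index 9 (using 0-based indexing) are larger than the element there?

The element at index 9 is 18.
Elements before it: 49, 45, 48, 36, 32, 28, 27, 11, 10
Those larger than 18: 49, 45, 48, 36, 32, 28, 27

7 such elements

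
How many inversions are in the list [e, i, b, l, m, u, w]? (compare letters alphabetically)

2 out-of-order pairs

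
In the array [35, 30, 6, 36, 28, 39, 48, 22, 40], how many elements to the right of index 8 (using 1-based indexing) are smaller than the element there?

The element at index 8 is 22.
Elements after it: 40
None of them are smaller than 22.

0 such elements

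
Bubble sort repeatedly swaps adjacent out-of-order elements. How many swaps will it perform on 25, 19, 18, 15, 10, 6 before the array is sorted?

There are 15 swaps.

Minimum adjacent swaps = number of inversions (each swap of adjacent out-of-order elements removes one inversion and no swap can remove more).
Count inversions — for each element, later elements that are smaller:
25: 19, 18, 15, 10, 6 → 5
19: 18, 15, 10, 6 → 4
18: 15, 10, 6 → 3
15: 10, 6 → 2
10: 6 → 1
6: none → 0
Total inversions: 5 + 4 + 3 + 2 + 1 + 0 = 15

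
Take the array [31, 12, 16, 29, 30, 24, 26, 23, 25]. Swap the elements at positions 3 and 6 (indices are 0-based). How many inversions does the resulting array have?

Positions 3 and 6 hold 29 and 26; after swapping, the array is [31, 12, 16, 26, 30, 24, 29, 23, 25].
Sweep left to right; for each value list the smaller values that follow it:
31: 8
12: 0
16: 0
26: 3
30: 4
24: 1
29: 2
23: 0
25: 0
Sum: 8 + 0 + 0 + 3 + 4 + 1 + 2 + 0 + 0 = 18

18 inversions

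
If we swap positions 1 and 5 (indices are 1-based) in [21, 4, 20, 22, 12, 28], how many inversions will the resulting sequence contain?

2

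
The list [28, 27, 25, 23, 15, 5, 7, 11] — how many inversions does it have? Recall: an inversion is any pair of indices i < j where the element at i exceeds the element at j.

Element-by-element contributions:
28 → 27, 25, 23, 15, 5, 7, 11 → 7
27 → 25, 23, 15, 5, 7, 11 → 6
25 → 23, 15, 5, 7, 11 → 5
23 → 15, 5, 7, 11 → 4
15 → 5, 7, 11 → 3
5 → none → 0
7 → none → 0
11 → none → 0
Sum: 7 + 6 + 5 + 4 + 3 + 0 + 0 + 0 = 25

25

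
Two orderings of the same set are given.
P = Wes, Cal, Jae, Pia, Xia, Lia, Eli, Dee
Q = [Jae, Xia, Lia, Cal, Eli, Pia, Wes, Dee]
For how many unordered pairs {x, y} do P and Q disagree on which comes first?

12 disagreeing pairs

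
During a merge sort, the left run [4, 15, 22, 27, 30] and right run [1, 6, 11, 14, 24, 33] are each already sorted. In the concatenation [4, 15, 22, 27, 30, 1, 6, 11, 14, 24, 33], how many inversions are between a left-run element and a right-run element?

19

Take each right-half value and tally the left-half values above it:
r = 1: 4, 15, 22, 27, 30 → 5
r = 6: 15, 22, 27, 30 → 4
r = 11: 15, 22, 27, 30 → 4
r = 14: 15, 22, 27, 30 → 4
r = 24: 27, 30 → 2
r = 33: none → 0
Cross-inversions: 5 + 4 + 4 + 4 + 2 + 0 = 19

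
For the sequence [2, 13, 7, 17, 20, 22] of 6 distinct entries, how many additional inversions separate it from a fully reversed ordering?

Maximum inversions for 6 distinct elements is C(6, 2) = 6·5/2 = 15.
Current inversions — for each element, count later smaller elements:
2: 0
13: 1
7: 0
17: 0
20: 0
22: 0
Current total: 0 + 1 + 0 + 0 + 0 + 0 = 1
Shortfall: 15 − 1 = 14

14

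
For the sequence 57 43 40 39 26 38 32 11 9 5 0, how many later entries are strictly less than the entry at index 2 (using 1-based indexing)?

The element at index 2 is 43.
Elements after it: 40, 39, 26, 38, 32, 11, 9, 5, 0
Those smaller than 43: 40, 39, 26, 38, 32, 11, 9, 5, 0

9 such elements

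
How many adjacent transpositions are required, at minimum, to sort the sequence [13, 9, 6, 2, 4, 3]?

Each adjacent swap fixes exactly one inversion, so the minimum swap count equals the number of inversions.
Count inversions — for each element, later elements that are smaller:
13: 9, 6, 2, 4, 3 → 5
9: 6, 2, 4, 3 → 4
6: 2, 4, 3 → 3
2: none → 0
4: 3 → 1
3: none → 0
Total inversions: 5 + 4 + 3 + 0 + 1 + 0 = 13

There are 13 swaps.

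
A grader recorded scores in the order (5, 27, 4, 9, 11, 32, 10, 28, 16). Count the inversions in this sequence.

11 out-of-order pairs

For each element, count later entries that are smaller:
5: 1
27: 5
4: 0
9: 0
11: 1
32: 3
10: 0
28: 1
16: 0
Sum: 1 + 5 + 0 + 0 + 1 + 3 + 0 + 1 + 0 = 11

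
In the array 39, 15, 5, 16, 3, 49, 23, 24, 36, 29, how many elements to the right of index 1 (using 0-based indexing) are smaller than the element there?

The element at index 1 is 15.
Elements after it: 5, 16, 3, 49, 23, 24, 36, 29
Those smaller than 15: 5, 3

2 such elements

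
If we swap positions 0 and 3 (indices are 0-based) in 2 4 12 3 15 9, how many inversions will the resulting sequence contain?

5

Positions 0 and 3 hold 2 and 3; after swapping, the array is [3, 4, 12, 2, 15, 9].
Sweep left to right; for each value list the smaller values that follow it:
3 → 2 → 1
4 → 2 → 1
12 → 2, 9 → 2
2 → none → 0
15 → 9 → 1
9 → none → 0
Sum: 1 + 1 + 2 + 0 + 1 + 0 = 5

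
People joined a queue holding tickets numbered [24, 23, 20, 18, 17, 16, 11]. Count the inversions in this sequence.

Count, for each position, how many later elements it exceeds:
24 → 23, 20, 18, 17, 16, 11 → 6
23 → 20, 18, 17, 16, 11 → 5
20 → 18, 17, 16, 11 → 4
18 → 17, 16, 11 → 3
17 → 16, 11 → 2
16 → 11 → 1
11 → none → 0
Sum: 6 + 5 + 4 + 3 + 2 + 1 + 0 = 21

21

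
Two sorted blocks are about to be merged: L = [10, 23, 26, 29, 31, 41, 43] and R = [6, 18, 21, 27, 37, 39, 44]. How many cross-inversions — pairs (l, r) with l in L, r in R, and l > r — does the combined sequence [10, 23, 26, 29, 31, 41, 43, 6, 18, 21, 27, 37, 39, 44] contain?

27

For each element r of the right run, count left-run elements greater than r:
r = 6: 10, 23, 26, 29, 31, 41, 43 → 7
r = 18: 23, 26, 29, 31, 41, 43 → 6
r = 21: 23, 26, 29, 31, 41, 43 → 6
r = 27: 29, 31, 41, 43 → 4
r = 37: 41, 43 → 2
r = 39: 41, 43 → 2
r = 44: none → 0
Cross-inversions: 7 + 6 + 6 + 4 + 2 + 2 + 0 = 27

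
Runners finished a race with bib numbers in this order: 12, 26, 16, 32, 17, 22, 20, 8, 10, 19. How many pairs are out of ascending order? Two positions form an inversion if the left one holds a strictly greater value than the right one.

Element-by-element contributions:
12: 2
26: 7
16: 2
32: 6
17: 2
22: 4
20: 3
8: 0
10: 0
19: 0
Sum: 2 + 7 + 2 + 6 + 2 + 4 + 3 + 0 + 0 + 0 = 26

26 inversions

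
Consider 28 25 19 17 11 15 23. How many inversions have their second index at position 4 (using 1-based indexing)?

3

The element at index 4 is 17.
Elements before it: 28, 25, 19
Those larger than 17: 28, 25, 19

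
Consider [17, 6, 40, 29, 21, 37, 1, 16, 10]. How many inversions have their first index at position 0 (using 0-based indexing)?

4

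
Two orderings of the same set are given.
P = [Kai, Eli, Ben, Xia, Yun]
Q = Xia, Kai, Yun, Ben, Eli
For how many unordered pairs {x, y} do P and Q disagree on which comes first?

Assign each item its position (1..5) in the first ordering, then rewrite the second ordering as that position sequence:
positions: Kai→1, Eli→2, Ben→3, Xia→4, Yun→5
second ordering as positions: [4, 1, 5, 3, 2]
Discordant pairs = inversions in this position sequence.
4: 1, 3, 2 → 3
1: 0
5: 3, 2 → 2
3: 2 → 1
2: 0
Total: 3 + 0 + 2 + 1 + 0 = 6

6 disagreeing pairs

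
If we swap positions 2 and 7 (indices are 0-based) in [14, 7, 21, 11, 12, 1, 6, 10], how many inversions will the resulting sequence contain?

Inversions: 14

Positions 2 and 7 hold 21 and 10; after swapping, the array is [14, 7, 10, 11, 12, 1, 6, 21].
Sweep left to right; for each value list the smaller values that follow it:
14 → 7, 10, 11, 12, 1, 6 → 6
7 → 1, 6 → 2
10 → 1, 6 → 2
11 → 1, 6 → 2
12 → 1, 6 → 2
1 → none → 0
6 → none → 0
21 → none → 0
Sum: 6 + 2 + 2 + 2 + 2 + 0 + 0 + 0 = 14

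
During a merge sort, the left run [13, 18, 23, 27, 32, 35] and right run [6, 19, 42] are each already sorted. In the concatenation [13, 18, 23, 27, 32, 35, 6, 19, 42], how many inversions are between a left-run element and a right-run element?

Count, for every r in R, how many entries of L exceed r:
r = 6: 13, 18, 23, 27, 32, 35 → 6
r = 19: 23, 27, 32, 35 → 4
r = 42: none → 0
Cross-inversions: 6 + 4 + 0 = 10

10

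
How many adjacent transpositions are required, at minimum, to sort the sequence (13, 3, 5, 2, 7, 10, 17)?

7 swaps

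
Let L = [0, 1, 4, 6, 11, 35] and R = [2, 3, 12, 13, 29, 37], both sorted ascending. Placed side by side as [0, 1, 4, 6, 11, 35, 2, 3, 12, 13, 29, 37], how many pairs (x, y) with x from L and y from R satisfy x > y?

Split inversions: 11

For each element r of the right run, count left-run elements greater than r:
r = 2: 4, 6, 11, 35 → 4
r = 3: 4, 6, 11, 35 → 4
r = 12: 35 → 1
r = 13: 35 → 1
r = 29: 35 → 1
r = 37: none → 0
Cross-inversions: 4 + 4 + 1 + 1 + 1 + 0 = 11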